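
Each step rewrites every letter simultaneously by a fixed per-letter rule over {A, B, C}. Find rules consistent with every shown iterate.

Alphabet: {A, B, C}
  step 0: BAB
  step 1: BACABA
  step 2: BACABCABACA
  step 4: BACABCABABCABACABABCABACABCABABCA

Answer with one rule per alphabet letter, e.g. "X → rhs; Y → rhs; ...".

  step 1 ⇒ step 2: BACABA ⇒ BA·CA·B·CA·BA·CA
    A ↦ CA
    B ↦ BA
    C ↦ B

A->CA, B->BA, C->B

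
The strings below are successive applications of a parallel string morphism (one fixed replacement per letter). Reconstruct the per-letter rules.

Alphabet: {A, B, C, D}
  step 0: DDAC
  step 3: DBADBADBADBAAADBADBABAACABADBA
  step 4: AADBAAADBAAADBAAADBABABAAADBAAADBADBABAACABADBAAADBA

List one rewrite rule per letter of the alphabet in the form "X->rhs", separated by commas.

  step 3 ⇒ step 4: DBADBADBADBAAADBADBABAACABADBA ⇒ AA·D·BA·AA·D·BA·AA·D·BA·AA·D·BA·BA·BA·AA·D·BA·AA·D·BA·D·BA·BA·ACA·BA·D·BA·AA·D·BA
    A ↦ BA
    B ↦ D
    C ↦ ACA
    D ↦ AA

A->BA, B->D, C->ACA, D->AA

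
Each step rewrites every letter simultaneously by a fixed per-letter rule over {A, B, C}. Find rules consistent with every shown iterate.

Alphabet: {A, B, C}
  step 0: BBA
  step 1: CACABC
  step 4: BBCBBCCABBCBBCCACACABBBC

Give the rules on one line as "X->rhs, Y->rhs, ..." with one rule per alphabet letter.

  step 0 ⇒ step 1: BBA ⇒ CA·CA·BC
    A ↦ BC
    B ↦ CA
    C ↦ B  (constrained at step 1)

A->BC, B->CA, C->B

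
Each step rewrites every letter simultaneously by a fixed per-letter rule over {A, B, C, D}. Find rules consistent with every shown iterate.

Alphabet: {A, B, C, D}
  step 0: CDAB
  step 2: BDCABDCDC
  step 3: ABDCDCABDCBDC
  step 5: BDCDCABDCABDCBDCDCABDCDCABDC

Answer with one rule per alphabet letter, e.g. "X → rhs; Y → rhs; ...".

A->DC, B->A, C->DC, D->B

  step 2 ⇒ step 3: BDCABDCDC ⇒ A·B·DC·DC·A·B·DC·B·DC
    A ↦ DC
    B ↦ A
    C ↦ DC
    D ↦ B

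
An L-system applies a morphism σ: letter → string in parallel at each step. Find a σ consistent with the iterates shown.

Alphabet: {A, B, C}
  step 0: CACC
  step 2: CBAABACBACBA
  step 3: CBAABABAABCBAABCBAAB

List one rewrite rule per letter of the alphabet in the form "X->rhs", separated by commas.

A->AB, B->A, C->CB

  step 2 ⇒ step 3: CBAABACBACBA ⇒ CB·A·AB·AB·A·AB·CB·A·AB·CB·A·AB
    A ↦ AB
    B ↦ A
    C ↦ CB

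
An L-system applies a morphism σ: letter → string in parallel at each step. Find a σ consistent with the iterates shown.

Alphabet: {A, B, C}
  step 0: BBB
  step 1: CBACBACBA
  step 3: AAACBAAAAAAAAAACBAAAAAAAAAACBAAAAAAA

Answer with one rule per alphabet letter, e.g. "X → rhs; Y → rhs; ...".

A->AA, B->CBA, C->A

  step 0 ⇒ step 1: BBB ⇒ CBA·CBA·CBA
    B ↦ CBA
    A ↦ AA  (constrained at step 1)
    C ↦ A  (constrained at step 1)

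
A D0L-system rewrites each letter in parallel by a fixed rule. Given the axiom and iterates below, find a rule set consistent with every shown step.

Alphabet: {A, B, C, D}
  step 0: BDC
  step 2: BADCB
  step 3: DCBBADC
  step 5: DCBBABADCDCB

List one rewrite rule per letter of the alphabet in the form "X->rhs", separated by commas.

A->B, B->DC, C->A, D->B

  step 2 ⇒ step 3: BADCB ⇒ DC·B·B·A·DC
    A ↦ B
    B ↦ DC
    C ↦ A
    D ↦ B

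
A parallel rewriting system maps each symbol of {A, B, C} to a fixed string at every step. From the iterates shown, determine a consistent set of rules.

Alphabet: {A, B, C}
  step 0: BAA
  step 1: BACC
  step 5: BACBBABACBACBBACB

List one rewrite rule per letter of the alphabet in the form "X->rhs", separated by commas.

A->C, B->BA, C->B

  step 0 ⇒ step 1: BAA ⇒ BA·C·C
    A ↦ C
    B ↦ BA
    C ↦ B  (constrained at step 1)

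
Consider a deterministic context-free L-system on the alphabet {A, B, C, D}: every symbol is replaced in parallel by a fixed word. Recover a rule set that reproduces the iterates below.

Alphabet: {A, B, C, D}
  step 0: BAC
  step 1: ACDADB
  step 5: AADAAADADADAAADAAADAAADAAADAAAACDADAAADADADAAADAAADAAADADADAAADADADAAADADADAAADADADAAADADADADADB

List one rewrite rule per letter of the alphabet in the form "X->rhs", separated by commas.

A->DA, B->AC, C->DB, D->AA

  step 0 ⇒ step 1: BAC ⇒ AC·DA·DB
    A ↦ DA
    B ↦ AC
    C ↦ DB
    D ↦ AA  (constrained at step 1)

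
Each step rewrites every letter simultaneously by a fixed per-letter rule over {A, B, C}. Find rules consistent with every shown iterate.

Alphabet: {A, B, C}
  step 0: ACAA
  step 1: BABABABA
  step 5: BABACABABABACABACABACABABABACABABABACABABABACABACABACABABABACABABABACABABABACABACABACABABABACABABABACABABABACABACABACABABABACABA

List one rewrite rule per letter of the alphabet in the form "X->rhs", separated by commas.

  step 0 ⇒ step 1: ACAA ⇒ BA·BA·BA·BA
    A ↦ BA
    C ↦ BA
    B ↦ CA  (constrained at step 1)

A->BA, B->CA, C->BA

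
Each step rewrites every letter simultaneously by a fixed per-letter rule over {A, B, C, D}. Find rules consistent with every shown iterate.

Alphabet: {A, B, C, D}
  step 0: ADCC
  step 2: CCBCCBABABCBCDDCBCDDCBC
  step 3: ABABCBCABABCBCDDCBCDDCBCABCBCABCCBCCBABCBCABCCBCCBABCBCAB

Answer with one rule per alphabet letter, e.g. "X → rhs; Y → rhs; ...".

A->DD, B->CBC, C->AB, D->CCB

  step 2 ⇒ step 3: CCBCCBABABCBCDDCBCDDCBC ⇒ AB·AB·CBC·AB·AB·CBC·DD·CBC·DD·CBC·AB·CBC·AB·CCB·CCB·AB·CBC·AB·CCB·CCB·AB·CBC·AB
    A ↦ DD
    B ↦ CBC
    C ↦ AB
    D ↦ CCB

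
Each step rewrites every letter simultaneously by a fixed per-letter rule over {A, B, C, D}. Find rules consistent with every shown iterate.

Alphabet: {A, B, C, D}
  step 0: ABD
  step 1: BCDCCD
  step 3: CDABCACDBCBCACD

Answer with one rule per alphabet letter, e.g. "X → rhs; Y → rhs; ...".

  step 0 ⇒ step 1: ABD ⇒ BC·DC·CD
    A ↦ BC
    B ↦ DC
    D ↦ CD
    C ↦ A  (constrained at step 1)

A->BC, B->DC, C->A, D->CD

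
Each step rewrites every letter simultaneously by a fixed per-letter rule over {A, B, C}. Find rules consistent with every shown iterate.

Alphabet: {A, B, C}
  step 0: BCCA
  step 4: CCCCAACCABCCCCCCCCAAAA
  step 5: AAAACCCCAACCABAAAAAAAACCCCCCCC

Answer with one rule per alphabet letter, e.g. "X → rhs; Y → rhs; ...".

  step 4 ⇒ step 5: CCCCAACCABCCCCCCCCAAAA ⇒ A·A·A·A·CC·CC·A·A·CC·AB·A·A·A·A·A·A·A·A·CC·CC·CC·CC
    A ↦ CC
    B ↦ AB
    C ↦ A

A->CC, B->AB, C->A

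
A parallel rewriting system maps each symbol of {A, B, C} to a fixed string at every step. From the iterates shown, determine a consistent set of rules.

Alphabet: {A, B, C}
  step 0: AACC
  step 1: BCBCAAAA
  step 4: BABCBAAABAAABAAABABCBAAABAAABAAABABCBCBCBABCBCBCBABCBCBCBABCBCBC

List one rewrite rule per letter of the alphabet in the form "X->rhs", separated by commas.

A->BC, B->BA, C->AA

  step 0 ⇒ step 1: AACC ⇒ BC·BC·AA·AA
    A ↦ BC
    C ↦ AA
    B ↦ BA  (constrained at step 1)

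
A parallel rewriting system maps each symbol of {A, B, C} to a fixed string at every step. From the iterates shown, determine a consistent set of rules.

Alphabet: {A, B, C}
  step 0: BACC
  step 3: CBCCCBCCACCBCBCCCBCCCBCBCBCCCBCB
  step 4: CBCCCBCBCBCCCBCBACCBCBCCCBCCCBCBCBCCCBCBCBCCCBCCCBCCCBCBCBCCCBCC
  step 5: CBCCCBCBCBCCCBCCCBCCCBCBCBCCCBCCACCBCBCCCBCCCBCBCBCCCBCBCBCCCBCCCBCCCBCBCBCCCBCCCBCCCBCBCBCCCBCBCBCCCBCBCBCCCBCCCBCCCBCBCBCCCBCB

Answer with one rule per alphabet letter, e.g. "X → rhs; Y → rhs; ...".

  step 4 ⇒ step 5: CBCCCBCBCBCCCBCBACCBCBCCCBCCCBCBCBCCCBCBCBCCCBCCCBCCCBCBCBCCCBCC ⇒ CB·CC·CB·CB·CB·CC·CB·CC·CB·CC·CB·CB·CB·CC·CB·CC·AC·CB·CB·CC·CB·CC·CB·CB·CB·CC·CB·CB·CB·CC·CB·CC·CB·CC·CB·CB·CB·CC·CB·CC·CB·CC·CB·CB·CB·CC·CB·CB·CB·CC·CB·CB·CB·CC·CB·CC·CB·CC·CB·CB·CB·CC·CB·CB
    A ↦ AC
    B ↦ CC
    C ↦ CB

A->AC, B->CC, C->CB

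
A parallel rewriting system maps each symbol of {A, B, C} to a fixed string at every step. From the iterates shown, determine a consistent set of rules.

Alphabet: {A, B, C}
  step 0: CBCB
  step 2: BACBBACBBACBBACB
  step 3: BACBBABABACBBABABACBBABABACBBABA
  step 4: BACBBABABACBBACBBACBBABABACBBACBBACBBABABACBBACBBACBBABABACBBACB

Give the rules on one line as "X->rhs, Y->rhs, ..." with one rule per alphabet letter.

  step 3 ⇒ step 4: BACBBABABACBBABABACBBABABACBBABA ⇒ BA·CB·BA·BA·BA·CB·BA·CB·BA·CB·BA·BA·BA·CB·BA·CB·BA·CB·BA·BA·BA·CB·BA·CB·BA·CB·BA·BA·BA·CB·BA·CB
    A ↦ CB
    B ↦ BA
    C ↦ BA

A->CB, B->BA, C->BA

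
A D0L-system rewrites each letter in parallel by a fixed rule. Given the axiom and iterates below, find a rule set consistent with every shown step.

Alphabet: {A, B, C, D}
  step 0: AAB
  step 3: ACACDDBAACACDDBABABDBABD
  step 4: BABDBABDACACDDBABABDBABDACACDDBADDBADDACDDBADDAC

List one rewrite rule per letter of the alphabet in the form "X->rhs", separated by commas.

  step 3 ⇒ step 4: ACACDDBAACACDDBABABDBABD ⇒ BA·BD·BA·BD·AC·AC·DD·BA·BA·BD·BA·BD·AC·AC·DD·BA·DD·BA·DD·AC·DD·BA·DD·AC
    A ↦ BA
    B ↦ DD
    C ↦ BD
    D ↦ AC

A->BA, B->DD, C->BD, D->AC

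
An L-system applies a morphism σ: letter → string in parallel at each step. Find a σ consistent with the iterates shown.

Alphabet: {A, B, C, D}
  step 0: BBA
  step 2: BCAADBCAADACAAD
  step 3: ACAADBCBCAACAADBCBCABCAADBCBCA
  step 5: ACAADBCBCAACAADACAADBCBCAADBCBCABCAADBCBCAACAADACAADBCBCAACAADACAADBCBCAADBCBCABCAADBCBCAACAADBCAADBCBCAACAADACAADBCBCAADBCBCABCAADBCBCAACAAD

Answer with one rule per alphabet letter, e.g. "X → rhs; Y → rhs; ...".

  step 2 ⇒ step 3: BCAADBCAADACAAD ⇒ AC·AAD·BC·BC·A·AC·AAD·BC·BC·A·BC·AAD·BC·BC·A
    A ↦ BC
    B ↦ AC
    C ↦ AAD
    D ↦ A

A->BC, B->AC, C->AAD, D->A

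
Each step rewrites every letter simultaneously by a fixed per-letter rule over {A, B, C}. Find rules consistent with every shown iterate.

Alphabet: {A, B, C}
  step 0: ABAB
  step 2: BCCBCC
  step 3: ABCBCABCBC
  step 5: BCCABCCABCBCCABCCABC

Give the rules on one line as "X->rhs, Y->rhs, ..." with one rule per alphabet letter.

  step 2 ⇒ step 3: BCCBCC ⇒ A·BC·BC·A·BC·BC
    B ↦ A
    C ↦ BC
    A ↦ C  (constrained at step 0)

A->C, B->A, C->BC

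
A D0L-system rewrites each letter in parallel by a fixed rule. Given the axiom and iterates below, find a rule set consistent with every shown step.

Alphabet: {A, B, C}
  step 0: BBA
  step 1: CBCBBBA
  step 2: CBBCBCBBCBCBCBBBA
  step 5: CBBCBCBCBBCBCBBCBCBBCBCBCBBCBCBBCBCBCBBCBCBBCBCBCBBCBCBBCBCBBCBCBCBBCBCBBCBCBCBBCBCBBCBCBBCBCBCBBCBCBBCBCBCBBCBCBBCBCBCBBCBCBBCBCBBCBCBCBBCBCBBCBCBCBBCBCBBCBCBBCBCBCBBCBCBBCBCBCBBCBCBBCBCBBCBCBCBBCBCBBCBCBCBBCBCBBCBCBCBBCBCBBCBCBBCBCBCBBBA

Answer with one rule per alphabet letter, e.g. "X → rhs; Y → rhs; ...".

  step 1 ⇒ step 2: CBCBBBA ⇒ CBB·CB·CBB·CB·CB·CB·BBA
    A ↦ BBA
    B ↦ CB
    C ↦ CBB

A->BBA, B->CB, C->CBB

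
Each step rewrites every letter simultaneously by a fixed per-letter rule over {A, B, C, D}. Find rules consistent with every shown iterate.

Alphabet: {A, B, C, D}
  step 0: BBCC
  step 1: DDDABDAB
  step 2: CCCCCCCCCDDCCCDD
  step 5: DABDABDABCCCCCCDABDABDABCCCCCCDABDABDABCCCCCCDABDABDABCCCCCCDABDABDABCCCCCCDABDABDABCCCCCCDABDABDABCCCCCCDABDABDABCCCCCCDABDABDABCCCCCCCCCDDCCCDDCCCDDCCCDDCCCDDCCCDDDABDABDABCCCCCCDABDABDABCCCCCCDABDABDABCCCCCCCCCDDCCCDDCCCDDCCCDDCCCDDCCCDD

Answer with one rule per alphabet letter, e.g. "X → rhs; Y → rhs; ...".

  step 1 ⇒ step 2: DDDABDAB ⇒ CCC·CCC·CCC·D·D·CCC·D·D
    A ↦ D
    B ↦ D
    D ↦ CCC
  step 0 ⇒ step 1: BBCC ⇒ D·D·DAB·DAB
    C ↦ DAB

A->D, B->D, C->DAB, D->CCC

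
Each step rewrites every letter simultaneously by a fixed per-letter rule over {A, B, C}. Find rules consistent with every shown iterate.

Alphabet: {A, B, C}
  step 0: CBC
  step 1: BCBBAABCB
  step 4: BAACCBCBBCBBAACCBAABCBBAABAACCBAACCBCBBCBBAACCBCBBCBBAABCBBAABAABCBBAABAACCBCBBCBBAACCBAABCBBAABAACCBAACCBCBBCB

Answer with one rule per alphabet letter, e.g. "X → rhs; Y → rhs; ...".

A->C, B->BAA, C->BCB

  step 0 ⇒ step 1: CBC ⇒ BCB·BAA·BCB
    B ↦ BAA
    C ↦ BCB
    A ↦ C  (constrained at step 1)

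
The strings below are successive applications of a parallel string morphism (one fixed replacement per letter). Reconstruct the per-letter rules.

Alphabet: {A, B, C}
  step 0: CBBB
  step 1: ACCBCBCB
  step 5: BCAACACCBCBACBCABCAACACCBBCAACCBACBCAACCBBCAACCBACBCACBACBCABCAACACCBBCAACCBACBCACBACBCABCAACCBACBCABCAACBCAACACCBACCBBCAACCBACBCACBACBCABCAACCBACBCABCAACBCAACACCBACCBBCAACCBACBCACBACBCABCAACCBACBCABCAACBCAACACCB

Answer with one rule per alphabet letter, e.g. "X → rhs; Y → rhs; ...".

A->BCA, B->CB, C->AC

  step 0 ⇒ step 1: CBBB ⇒ AC·CB·CB·CB
    B ↦ CB
    C ↦ AC
    A ↦ BCA  (constrained at step 1)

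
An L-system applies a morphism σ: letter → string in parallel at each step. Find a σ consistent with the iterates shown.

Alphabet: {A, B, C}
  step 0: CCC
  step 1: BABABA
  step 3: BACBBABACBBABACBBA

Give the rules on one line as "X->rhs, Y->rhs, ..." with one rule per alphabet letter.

A->C, B->CB, C->BA

  step 0 ⇒ step 1: CCC ⇒ BA·BA·BA
    C ↦ BA
    A ↦ C  (constrained at step 1)
    B ↦ CB  (constrained at step 1)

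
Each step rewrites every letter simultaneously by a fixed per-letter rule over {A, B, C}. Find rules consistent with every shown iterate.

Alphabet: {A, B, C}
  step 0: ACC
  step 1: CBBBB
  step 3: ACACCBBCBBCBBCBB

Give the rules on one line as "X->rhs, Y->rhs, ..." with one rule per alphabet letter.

A->C, B->AC, C->BB

  step 0 ⇒ step 1: ACC ⇒ C·BB·BB
    A ↦ C
    C ↦ BB
    B ↦ AC  (constrained at step 1)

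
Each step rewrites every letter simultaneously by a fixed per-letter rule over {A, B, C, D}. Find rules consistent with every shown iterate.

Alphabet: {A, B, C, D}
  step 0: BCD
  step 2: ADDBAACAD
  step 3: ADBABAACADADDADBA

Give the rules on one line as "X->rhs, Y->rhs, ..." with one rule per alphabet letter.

A->AD, B->AC, C->D, D->BA

  step 2 ⇒ step 3: ADDBAACAD ⇒ AD·BA·BA·AC·AD·AD·D·AD·BA
    A ↦ AD
    B ↦ AC
    C ↦ D
    D ↦ BA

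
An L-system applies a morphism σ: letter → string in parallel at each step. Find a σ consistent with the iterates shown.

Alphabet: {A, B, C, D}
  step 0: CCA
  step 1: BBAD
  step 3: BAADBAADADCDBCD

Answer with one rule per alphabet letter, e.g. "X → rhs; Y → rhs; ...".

  step 0 ⇒ step 1: CCA ⇒ B·B·AD
    A ↦ AD
    C ↦ B
    B ↦ BA  (constrained at step 1)
    D ↦ CD  (constrained at step 1)

A->AD, B->BA, C->B, D->CD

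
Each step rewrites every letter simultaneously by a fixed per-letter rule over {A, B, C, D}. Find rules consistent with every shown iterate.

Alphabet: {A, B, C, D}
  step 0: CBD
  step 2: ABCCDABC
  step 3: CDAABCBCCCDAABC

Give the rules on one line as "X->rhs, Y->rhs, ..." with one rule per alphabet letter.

  step 2 ⇒ step 3: ABCCDABC ⇒ CDA·A·BC·BC·C·CDA·A·BC
    A ↦ CDA
    B ↦ A
    C ↦ BC
    D ↦ C

A->CDA, B->A, C->BC, D->C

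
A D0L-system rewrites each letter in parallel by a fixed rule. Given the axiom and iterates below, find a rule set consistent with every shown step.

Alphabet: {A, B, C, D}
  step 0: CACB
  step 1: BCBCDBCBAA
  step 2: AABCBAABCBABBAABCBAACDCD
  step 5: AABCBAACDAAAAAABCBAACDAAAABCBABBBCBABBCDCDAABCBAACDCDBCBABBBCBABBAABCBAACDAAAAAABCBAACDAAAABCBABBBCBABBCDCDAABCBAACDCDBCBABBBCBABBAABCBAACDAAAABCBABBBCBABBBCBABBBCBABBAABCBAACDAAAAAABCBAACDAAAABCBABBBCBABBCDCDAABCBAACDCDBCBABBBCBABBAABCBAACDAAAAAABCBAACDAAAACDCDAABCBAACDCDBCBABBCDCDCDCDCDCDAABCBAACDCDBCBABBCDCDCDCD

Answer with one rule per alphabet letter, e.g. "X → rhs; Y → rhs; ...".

  step 1 ⇒ step 2: BCBCDBCBAA ⇒ AA·BCB·AA·BCB·ABB·AA·BCB·AA·CD·CD
    A ↦ CD
    B ↦ AA
    C ↦ BCB
    D ↦ ABB

A->CD, B->AA, C->BCB, D->ABB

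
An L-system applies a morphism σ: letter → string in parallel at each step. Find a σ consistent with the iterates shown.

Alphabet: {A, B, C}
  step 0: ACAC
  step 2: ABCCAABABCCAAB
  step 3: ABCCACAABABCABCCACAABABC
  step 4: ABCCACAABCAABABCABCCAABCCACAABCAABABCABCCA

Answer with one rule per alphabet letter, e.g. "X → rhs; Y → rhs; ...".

  step 3 ⇒ step 4: ABCCACAABABCABCCACAABABC ⇒ AB·C·CA·CA·AB·CA·AB·AB·C·AB·C·CA·AB·C·CA·CA·AB·CA·AB·AB·C·AB·C·CA
    A ↦ AB
    B ↦ C
    C ↦ CA

A->AB, B->C, C->CA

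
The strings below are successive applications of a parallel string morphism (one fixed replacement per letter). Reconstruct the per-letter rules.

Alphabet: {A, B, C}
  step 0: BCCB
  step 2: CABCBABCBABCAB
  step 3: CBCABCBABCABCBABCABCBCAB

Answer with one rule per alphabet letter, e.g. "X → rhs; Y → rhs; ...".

A->C, B->AB, C->CB

  step 2 ⇒ step 3: CABCBABCBABCAB ⇒ CB·C·AB·CB·AB·C·AB·CB·AB·C·AB·CB·C·AB
    A ↦ C
    B ↦ AB
    C ↦ CB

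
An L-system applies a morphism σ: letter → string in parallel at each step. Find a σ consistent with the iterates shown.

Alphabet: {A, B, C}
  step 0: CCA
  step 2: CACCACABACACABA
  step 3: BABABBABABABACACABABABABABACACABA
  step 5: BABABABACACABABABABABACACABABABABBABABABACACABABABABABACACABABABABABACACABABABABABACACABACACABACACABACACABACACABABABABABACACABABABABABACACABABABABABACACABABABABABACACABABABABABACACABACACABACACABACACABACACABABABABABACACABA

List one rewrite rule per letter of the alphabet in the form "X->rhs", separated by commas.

  step 2 ⇒ step 3: CACCACABACACABA ⇒ B·ABA·B·B·ABA·B·ABA·CAC·ABA·B·ABA·B·ABA·CAC·ABA
    A ↦ ABA
    B ↦ CAC
    C ↦ B

A->ABA, B->CAC, C->B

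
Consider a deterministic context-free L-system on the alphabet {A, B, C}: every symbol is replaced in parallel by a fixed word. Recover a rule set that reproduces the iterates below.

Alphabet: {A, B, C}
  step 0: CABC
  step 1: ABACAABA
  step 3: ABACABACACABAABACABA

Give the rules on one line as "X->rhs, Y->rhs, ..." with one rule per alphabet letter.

A->C, B->A, C->ABA

  step 0 ⇒ step 1: CABC ⇒ ABA·C·A·ABA
    A ↦ C
    B ↦ A
    C ↦ ABA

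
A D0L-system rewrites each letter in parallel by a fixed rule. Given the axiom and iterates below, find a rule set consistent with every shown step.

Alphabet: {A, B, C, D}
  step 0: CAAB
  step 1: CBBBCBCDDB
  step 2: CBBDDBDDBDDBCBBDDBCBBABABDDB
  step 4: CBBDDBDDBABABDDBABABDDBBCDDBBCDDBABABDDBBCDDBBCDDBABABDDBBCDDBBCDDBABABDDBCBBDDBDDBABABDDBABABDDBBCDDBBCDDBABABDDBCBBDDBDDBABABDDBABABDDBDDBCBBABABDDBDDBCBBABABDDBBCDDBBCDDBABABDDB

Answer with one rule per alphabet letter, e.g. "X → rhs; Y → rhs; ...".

  step 1 ⇒ step 2: CBBBCBCDDB ⇒ CBB·DDB·DDB·DDB·CBB·DDB·CBB·AB·AB·DDB
    B ↦ DDB
    C ↦ CBB
    D ↦ AB
  step 0 ⇒ step 1: CAAB ⇒ CBB·BC·BC·DDB
    A ↦ BC

A->BC, B->DDB, C->CBB, D->AB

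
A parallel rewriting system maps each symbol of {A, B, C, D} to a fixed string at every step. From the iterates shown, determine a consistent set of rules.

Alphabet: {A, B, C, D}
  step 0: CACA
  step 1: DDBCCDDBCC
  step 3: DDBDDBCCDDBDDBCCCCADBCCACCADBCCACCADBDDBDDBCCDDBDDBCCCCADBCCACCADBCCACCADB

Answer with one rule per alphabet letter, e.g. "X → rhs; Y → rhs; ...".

  step 0 ⇒ step 1: CACA ⇒ DDB·CC·DDB·CC
    A ↦ CC
    C ↦ DDB
    B ↦ DB  (constrained at step 1)
    D ↦ CCA  (constrained at step 1)

A->CC, B->DB, C->DDB, D->CCA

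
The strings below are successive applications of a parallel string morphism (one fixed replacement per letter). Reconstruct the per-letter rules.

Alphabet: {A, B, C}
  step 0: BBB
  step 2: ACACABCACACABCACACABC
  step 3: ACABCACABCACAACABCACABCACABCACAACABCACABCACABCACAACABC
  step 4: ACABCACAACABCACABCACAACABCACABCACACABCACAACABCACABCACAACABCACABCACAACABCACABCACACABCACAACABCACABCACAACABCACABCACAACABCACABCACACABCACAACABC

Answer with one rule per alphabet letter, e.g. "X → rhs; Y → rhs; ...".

A->AC, B->AAC, C->ABC

  step 3 ⇒ step 4: ACABCACABCACAACABCACABCACABCACAACABCACABCACABCACAACABC ⇒ AC·ABC·AC·AAC·ABC·AC·ABC·AC·AAC·ABC·AC·ABC·AC·AC·ABC·AC·AAC·ABC·AC·ABC·AC·AAC·ABC·AC·ABC·AC·AAC·ABC·AC·ABC·AC·AC·ABC·AC·AAC·ABC·AC·ABC·AC·AAC·ABC·AC·ABC·AC·AAC·ABC·AC·ABC·AC·AC·ABC·AC·AAC·ABC
    A ↦ AC
    B ↦ AAC
    C ↦ ABC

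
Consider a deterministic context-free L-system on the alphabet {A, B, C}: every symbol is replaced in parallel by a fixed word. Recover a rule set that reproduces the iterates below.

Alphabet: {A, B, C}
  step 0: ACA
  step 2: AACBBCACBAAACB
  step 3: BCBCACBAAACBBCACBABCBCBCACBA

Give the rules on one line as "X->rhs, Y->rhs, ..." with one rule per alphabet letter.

  step 2 ⇒ step 3: AACBBCACBAAACB ⇒ BC·BC·ACB·A·A·ACB·BC·ACB·A·BC·BC·BC·ACB·A
    A ↦ BC
    B ↦ A
    C ↦ ACB

A->BC, B->A, C->ACB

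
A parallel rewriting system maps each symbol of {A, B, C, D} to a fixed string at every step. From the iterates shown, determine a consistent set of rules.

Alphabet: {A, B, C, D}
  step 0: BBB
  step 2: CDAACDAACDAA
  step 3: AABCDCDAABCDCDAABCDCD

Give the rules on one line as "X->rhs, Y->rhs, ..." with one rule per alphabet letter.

A->CD, B->AC, C->AA, D->B

  step 2 ⇒ step 3: CDAACDAACDAA ⇒ AA·B·CD·CD·AA·B·CD·CD·AA·B·CD·CD
    A ↦ CD
    C ↦ AA
    D ↦ B
    B ↦ AC  (constrained at step 0)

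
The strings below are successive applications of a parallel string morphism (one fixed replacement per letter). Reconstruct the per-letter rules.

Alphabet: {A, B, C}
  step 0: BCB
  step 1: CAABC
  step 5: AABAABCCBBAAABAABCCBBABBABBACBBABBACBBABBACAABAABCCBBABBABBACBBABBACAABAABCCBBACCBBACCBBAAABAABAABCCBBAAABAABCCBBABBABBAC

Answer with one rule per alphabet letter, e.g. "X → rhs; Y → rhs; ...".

A->BBA, B->C, C->AAB

  step 0 ⇒ step 1: BCB ⇒ C·AAB·C
    B ↦ C
    C ↦ AAB
    A ↦ BBA  (constrained at step 1)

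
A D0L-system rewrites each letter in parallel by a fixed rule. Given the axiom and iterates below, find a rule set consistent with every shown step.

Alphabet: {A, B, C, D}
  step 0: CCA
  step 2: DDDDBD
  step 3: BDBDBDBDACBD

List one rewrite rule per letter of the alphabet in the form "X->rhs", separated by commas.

A->D, B->AC, C->AA, D->BD

  step 2 ⇒ step 3: DDDDBD ⇒ BD·BD·BD·BD·AC·BD
    B ↦ AC
    D ↦ BD
    A ↦ D  (constrained at step 0)
    C ↦ AA  (constrained at step 0)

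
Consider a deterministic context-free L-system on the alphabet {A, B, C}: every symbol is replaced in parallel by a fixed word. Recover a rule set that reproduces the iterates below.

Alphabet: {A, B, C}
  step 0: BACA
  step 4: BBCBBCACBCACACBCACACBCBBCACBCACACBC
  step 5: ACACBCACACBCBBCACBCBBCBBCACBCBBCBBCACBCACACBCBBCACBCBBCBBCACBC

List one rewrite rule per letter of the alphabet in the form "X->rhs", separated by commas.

  step 4 ⇒ step 5: BBCBBCACBCACACBCACACBCBBCACBCACACBC ⇒ AC·AC·BC·AC·AC·BC·B·BC·AC·BC·B·BC·B·BC·AC·BC·B·BC·B·BC·AC·BC·AC·AC·BC·B·BC·AC·BC·B·BC·B·BC·AC·BC
    A ↦ B
    B ↦ AC
    C ↦ BC

A->B, B->AC, C->BC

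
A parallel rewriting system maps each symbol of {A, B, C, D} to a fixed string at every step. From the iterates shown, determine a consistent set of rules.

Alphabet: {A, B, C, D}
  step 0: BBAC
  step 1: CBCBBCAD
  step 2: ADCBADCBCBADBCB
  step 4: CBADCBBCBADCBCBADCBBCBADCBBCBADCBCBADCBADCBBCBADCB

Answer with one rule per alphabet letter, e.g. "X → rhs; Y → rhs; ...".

A->BC, B->CB, C->AD, D->B

  step 1 ⇒ step 2: CBCBBCAD ⇒ AD·CB·AD·CB·CB·AD·BC·B
    A ↦ BC
    B ↦ CB
    C ↦ AD
    D ↦ B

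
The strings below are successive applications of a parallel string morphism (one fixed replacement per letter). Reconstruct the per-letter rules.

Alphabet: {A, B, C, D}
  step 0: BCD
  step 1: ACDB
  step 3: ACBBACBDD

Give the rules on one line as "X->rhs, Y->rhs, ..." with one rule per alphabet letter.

  step 0 ⇒ step 1: BCD ⇒ AC·D·B
    B ↦ AC
    C ↦ D
    D ↦ B
    A ↦ BD  (constrained at step 1)

A->BD, B->AC, C->D, D->B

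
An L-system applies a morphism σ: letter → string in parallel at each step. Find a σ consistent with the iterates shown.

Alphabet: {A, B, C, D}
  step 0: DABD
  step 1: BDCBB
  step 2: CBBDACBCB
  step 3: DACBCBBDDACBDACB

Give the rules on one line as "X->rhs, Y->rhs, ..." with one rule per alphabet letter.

A->D, B->CB, C->DA, D->B

  step 2 ⇒ step 3: CBBDACBCB ⇒ DA·CB·CB·B·D·DA·CB·DA·CB
    A ↦ D
    B ↦ CB
    C ↦ DA
    D ↦ B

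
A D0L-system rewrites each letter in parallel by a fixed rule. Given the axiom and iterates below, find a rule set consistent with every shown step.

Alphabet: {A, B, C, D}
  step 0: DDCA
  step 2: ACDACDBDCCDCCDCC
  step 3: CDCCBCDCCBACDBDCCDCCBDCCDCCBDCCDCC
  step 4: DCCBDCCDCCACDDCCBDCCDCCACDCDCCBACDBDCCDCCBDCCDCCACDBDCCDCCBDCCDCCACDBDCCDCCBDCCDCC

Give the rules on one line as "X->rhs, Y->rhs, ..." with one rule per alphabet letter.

A->C, B->ACD, C->DCC, D->B

  step 3 ⇒ step 4: CDCCBCDCCBACDBDCCDCCBDCCDCCBDCCDCC ⇒ DCC·B·DCC·DCC·ACD·DCC·B·DCC·DCC·ACD·C·DCC·B·ACD·B·DCC·DCC·B·DCC·DCC·ACD·B·DCC·DCC·B·DCC·DCC·ACD·B·DCC·DCC·B·DCC·DCC
    A ↦ C
    B ↦ ACD
    C ↦ DCC
    D ↦ B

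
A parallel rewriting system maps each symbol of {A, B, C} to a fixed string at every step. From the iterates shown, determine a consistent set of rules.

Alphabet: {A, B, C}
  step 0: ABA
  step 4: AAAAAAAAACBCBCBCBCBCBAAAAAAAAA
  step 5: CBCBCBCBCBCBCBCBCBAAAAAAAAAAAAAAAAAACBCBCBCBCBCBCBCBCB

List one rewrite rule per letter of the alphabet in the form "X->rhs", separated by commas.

  step 4 ⇒ step 5: AAAAAAAAACBCBCBCBCBCBAAAAAAAAA ⇒ CB·CB·CB·CB·CB·CB·CB·CB·CB·A·AA·A·AA·A·AA·A·AA·A·AA·A·AA·CB·CB·CB·CB·CB·CB·CB·CB·CB
    A ↦ CB
    B ↦ AA
    C ↦ A

A->CB, B->AA, C->A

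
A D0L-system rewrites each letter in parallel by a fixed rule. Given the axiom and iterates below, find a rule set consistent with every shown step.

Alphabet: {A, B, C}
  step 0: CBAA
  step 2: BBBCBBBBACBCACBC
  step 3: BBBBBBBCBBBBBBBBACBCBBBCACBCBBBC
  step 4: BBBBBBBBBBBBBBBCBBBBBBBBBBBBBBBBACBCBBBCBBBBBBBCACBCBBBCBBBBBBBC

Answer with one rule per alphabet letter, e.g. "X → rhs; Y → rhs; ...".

A->AC, B->BB, C->BC

  step 3 ⇒ step 4: BBBBBBBCBBBBBBBBACBCBBBCACBCBBBC ⇒ BB·BB·BB·BB·BB·BB·BB·BC·BB·BB·BB·BB·BB·BB·BB·BB·AC·BC·BB·BC·BB·BB·BB·BC·AC·BC·BB·BC·BB·BB·BB·BC
    A ↦ AC
    B ↦ BB
    C ↦ BC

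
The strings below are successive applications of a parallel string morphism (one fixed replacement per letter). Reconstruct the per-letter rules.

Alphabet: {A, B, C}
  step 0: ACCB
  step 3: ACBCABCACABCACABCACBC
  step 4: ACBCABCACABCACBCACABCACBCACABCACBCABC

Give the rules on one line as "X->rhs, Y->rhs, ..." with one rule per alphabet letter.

A->AC, B->A, C->BC

  step 3 ⇒ step 4: ACBCABCACABCACABCACBC ⇒ AC·BC·A·BC·AC·A·BC·AC·BC·AC·A·BC·AC·BC·AC·A·BC·AC·BC·A·BC
    A ↦ AC
    B ↦ A
    C ↦ BC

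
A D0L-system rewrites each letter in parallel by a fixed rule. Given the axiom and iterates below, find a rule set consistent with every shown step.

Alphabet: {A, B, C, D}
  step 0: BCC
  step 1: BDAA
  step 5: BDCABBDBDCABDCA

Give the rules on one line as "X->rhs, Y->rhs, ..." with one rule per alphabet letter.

  step 0 ⇒ step 1: BCC ⇒ BD·A·A
    B ↦ BD
    C ↦ A
    A ↦ B  (constrained at step 1)
    D ↦ C  (constrained at step 1)

A->B, B->BD, C->A, D->C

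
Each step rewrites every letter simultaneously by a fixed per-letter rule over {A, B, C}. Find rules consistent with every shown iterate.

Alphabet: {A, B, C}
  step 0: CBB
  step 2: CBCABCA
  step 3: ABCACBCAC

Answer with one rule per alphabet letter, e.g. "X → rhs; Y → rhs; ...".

A->C, B->BC, C->A

  step 2 ⇒ step 3: CBCABCA ⇒ A·BC·A·C·BC·A·C
    A ↦ C
    B ↦ BC
    C ↦ A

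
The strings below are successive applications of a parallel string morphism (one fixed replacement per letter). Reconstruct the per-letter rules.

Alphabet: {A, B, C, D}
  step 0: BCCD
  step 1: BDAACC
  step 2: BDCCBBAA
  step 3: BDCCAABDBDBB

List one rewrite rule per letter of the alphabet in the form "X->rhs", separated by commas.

  step 2 ⇒ step 3: BDCCBBAA ⇒ BD·CC·A·A·BD·BD·B·B
    A ↦ B
    B ↦ BD
    C ↦ A
    D ↦ CC

A->B, B->BD, C->A, D->CC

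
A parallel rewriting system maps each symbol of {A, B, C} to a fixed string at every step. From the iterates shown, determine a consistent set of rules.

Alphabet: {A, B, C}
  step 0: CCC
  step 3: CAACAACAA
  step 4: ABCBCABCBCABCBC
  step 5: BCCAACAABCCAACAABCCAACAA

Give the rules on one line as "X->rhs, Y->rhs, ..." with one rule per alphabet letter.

A->BC, B->CA, C->A

  step 4 ⇒ step 5: ABCBCABCBCABCBC ⇒ BC·CA·A·CA·A·BC·CA·A·CA·A·BC·CA·A·CA·A
    A ↦ BC
    B ↦ CA
    C ↦ A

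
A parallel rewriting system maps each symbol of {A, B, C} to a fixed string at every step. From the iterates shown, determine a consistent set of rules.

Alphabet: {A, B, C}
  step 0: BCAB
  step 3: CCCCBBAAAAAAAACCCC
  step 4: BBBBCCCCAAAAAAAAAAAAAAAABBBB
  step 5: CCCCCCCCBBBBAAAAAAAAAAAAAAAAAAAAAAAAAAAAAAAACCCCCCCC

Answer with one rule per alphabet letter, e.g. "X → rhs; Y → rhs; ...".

A->AA, B->CC, C->B

  step 4 ⇒ step 5: BBBBCCCCAAAAAAAAAAAAAAAABBBB ⇒ CC·CC·CC·CC·B·B·B·B·AA·AA·AA·AA·AA·AA·AA·AA·AA·AA·AA·AA·AA·AA·AA·AA·CC·CC·CC·CC
    A ↦ AA
    B ↦ CC
    C ↦ B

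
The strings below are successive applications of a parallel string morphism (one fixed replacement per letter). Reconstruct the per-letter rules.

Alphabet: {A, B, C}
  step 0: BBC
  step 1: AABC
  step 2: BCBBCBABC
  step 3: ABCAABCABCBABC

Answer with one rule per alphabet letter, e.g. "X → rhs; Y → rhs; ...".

  step 2 ⇒ step 3: BCBBCBABC ⇒ A·BC·A·A·BC·A·BCB·A·BC
    A ↦ BCB
    B ↦ A
    C ↦ BC

A->BCB, B->A, C->BC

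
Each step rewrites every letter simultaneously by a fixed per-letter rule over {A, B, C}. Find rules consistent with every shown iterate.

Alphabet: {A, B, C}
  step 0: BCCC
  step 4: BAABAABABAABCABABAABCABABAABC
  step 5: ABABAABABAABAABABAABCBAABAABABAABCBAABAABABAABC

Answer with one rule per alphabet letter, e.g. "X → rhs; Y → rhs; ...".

  step 4 ⇒ step 5: BAABAABABAABCABABAABCABABAABC ⇒ A·BA·BA·A·BA·BA·A·BA·A·BA·BA·A·BC·BA·A·BA·A·BA·BA·A·BC·BA·A·BA·A·BA·BA·A·BC
    A ↦ BA
    B ↦ A
    C ↦ BC

A->BA, B->A, C->BC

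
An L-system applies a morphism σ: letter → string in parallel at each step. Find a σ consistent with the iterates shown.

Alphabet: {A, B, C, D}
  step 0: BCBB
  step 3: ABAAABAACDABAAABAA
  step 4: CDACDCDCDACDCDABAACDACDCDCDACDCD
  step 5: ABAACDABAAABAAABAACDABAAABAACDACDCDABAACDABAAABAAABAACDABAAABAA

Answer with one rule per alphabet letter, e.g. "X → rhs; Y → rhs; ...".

A->CD, B->A, C->AB, D->AA

  step 4 ⇒ step 5: CDACDCDCDACDCDABAACDACDCDCDACDCD ⇒ AB·AA·CD·AB·AA·AB·AA·AB·AA·CD·AB·AA·AB·AA·CD·A·CD·CD·AB·AA·CD·AB·AA·AB·AA·AB·AA·CD·AB·AA·AB·AA
    A ↦ CD
    B ↦ A
    C ↦ AB
    D ↦ AA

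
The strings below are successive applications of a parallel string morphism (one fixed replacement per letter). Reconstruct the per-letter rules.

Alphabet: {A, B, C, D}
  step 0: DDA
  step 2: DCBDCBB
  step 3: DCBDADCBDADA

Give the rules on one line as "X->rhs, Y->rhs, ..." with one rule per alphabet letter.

  step 2 ⇒ step 3: DCBDCBB ⇒ DC·B·DA·DC·B·DA·DA
    B ↦ DA
    C ↦ B
    D ↦ DC
    A ↦ C  (constrained at step 0)

A->C, B->DA, C->B, D->DC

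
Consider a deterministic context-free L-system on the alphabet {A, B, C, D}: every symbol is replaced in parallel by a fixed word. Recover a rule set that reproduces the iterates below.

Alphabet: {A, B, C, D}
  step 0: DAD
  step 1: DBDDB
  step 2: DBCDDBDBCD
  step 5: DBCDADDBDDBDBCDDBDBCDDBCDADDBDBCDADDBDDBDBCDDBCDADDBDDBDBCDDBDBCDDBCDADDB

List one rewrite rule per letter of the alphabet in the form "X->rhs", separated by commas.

A->D, B->CD, C->AD, D->DB

  step 1 ⇒ step 2: DBDDB ⇒ DB·CD·DB·DB·CD
    B ↦ CD
    D ↦ DB
  step 0 ⇒ step 1: DAD ⇒ DB·D·DB
    A ↦ D
    C ↦ AD  (constrained at step 2)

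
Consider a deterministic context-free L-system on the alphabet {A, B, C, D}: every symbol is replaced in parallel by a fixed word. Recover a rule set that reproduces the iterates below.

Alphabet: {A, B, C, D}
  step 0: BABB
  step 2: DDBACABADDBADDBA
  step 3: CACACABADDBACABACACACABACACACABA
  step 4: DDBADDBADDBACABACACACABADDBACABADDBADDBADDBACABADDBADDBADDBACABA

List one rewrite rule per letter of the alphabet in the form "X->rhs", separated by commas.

  step 3 ⇒ step 4: CACACABADDBACABACACACABACACACABA ⇒ DD·BA·DD·BA·DD·BA·CA·BA·CA·CA·CA·BA·DD·BA·CA·BA·DD·BA·DD·BA·DD·BA·CA·BA·DD·BA·DD·BA·DD·BA·CA·BA
    A ↦ BA
    B ↦ CA
    C ↦ DD
    D ↦ CA

A->BA, B->CA, C->DD, D->CA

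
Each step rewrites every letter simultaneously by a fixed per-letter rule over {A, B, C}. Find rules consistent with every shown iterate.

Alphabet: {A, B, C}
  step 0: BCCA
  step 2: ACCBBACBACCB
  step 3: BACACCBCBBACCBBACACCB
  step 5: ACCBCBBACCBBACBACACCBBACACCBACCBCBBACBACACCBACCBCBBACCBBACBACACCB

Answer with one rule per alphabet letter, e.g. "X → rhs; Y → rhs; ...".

A->B, B->CB, C->AC

  step 2 ⇒ step 3: ACCBBACBACCB ⇒ B·AC·AC·CB·CB·B·AC·CB·B·AC·AC·CB
    A ↦ B
    B ↦ CB
    C ↦ AC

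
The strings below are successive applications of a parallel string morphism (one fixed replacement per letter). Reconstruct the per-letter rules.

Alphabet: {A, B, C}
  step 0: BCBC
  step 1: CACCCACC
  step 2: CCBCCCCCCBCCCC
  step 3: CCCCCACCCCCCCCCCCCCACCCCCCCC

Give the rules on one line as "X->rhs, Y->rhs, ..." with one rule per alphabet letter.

  step 2 ⇒ step 3: CCBCCCCCCBCCCC ⇒ CC·CC·CA·CC·CC·CC·CC·CC·CC·CA·CC·CC·CC·CC
    B ↦ CA
    C ↦ CC
  step 1 ⇒ step 2: CACCCACC ⇒ CC·B·CC·CC·CC·B·CC·CC
    A ↦ B

A->B, B->CA, C->CC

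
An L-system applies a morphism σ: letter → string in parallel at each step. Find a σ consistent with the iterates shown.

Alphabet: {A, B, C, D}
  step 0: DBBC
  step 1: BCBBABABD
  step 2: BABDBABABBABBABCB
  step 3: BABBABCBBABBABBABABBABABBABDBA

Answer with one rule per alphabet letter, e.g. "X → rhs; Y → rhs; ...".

A->B, B->BA, C->BD, D->BCB

  step 2 ⇒ step 3: BABDBABABBABBABCB ⇒ BA·B·BA·BCB·BA·B·BA·B·BA·BA·B·BA·BA·B·BA·BD·BA
    A ↦ B
    B ↦ BA
    C ↦ BD
    D ↦ BCB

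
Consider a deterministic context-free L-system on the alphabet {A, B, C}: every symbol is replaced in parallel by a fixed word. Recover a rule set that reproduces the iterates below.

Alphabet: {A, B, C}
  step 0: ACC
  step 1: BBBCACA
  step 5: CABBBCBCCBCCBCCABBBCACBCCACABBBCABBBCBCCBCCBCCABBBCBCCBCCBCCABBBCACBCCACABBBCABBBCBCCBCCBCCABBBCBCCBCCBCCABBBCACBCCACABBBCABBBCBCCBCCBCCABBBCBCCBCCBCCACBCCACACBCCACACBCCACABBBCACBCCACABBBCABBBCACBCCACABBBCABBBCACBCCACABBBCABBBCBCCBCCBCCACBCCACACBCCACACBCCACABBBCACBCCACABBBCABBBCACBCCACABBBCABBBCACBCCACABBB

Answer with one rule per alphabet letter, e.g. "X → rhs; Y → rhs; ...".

A->BBB, B->CBC, C->CA

  step 0 ⇒ step 1: ACC ⇒ BBB·CA·CA
    A ↦ BBB
    C ↦ CA
    B ↦ CBC  (constrained at step 1)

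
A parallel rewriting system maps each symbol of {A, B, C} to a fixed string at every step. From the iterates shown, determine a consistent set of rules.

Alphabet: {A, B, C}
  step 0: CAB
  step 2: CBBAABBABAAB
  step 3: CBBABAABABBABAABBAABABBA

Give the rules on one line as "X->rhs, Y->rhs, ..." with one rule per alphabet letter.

A->AB, B->BA, C->CB

  step 2 ⇒ step 3: CBBAABBABAAB ⇒ CB·BA·BA·AB·AB·BA·BA·AB·BA·AB·AB·BA
    A ↦ AB
    B ↦ BA
    C ↦ CB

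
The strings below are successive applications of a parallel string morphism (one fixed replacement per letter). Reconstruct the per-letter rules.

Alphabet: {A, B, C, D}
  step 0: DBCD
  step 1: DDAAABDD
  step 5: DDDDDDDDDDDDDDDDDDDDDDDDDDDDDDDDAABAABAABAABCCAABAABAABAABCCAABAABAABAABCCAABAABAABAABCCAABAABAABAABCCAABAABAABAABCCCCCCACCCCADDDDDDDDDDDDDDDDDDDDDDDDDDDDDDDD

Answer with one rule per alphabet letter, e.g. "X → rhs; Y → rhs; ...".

  step 0 ⇒ step 1: DBCD ⇒ DD·A·AAB·DD
    B ↦ A
    C ↦ AAB
    D ↦ DD
    A ↦ CC  (constrained at step 1)

A->CC, B->A, C->AAB, D->DD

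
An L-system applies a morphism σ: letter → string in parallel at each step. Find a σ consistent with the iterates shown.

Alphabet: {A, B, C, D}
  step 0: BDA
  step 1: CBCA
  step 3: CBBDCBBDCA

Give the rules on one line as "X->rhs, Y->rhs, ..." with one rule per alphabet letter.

A->CA, B->C, C->BD, D->B

  step 0 ⇒ step 1: BDA ⇒ C·B·CA
    A ↦ CA
    B ↦ C
    D ↦ B
    C ↦ BD  (constrained at step 1)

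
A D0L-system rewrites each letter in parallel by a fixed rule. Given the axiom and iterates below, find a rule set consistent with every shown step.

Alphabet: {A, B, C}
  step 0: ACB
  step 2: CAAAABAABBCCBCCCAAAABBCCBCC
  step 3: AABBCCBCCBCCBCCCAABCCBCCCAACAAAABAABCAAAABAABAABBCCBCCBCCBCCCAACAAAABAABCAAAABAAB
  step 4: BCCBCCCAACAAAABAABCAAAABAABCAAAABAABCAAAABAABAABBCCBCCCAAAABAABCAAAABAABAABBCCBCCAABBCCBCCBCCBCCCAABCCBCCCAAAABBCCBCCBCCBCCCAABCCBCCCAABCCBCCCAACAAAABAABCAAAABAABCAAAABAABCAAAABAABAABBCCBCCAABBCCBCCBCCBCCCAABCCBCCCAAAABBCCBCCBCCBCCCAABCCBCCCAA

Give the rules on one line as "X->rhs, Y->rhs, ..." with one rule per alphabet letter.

A->BCC, B->CAA, C->AAB

  step 3 ⇒ step 4: AABBCCBCCBCCBCCCAABCCBCCCAACAAAABAABCAAAABAABAABBCCBCCBCCBCCCAACAAAABAABCAAAABAAB ⇒ BCC·BCC·CAA·CAA·AAB·AAB·CAA·AAB·AAB·CAA·AAB·AAB·CAA·AAB·AAB·AAB·BCC·BCC·CAA·AAB·AAB·CAA·AAB·AAB·AAB·BCC·BCC·AAB·BCC·BCC·BCC·BCC·CAA·BCC·BCC·CAA·AAB·BCC·BCC·BCC·BCC·CAA·BCC·BCC·CAA·BCC·BCC·CAA·CAA·AAB·AAB·CAA·AAB·AAB·CAA·AAB·AAB·CAA·AAB·AAB·AAB·BCC·BCC·AAB·BCC·BCC·BCC·BCC·CAA·BCC·BCC·CAA·AAB·BCC·BCC·BCC·BCC·CAA·BCC·BCC·CAA
    A ↦ BCC
    B ↦ CAA
    C ↦ AAB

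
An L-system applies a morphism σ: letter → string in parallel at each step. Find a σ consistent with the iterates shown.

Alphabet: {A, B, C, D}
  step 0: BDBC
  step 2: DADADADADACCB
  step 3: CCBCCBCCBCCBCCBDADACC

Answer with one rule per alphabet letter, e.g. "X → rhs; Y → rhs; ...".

A->CB, B->CC, C->DA, D->C

  step 2 ⇒ step 3: DADADADADACCB ⇒ C·CB·C·CB·C·CB·C·CB·C·CB·DA·DA·CC
    A ↦ CB
    B ↦ CC
    C ↦ DA
    D ↦ C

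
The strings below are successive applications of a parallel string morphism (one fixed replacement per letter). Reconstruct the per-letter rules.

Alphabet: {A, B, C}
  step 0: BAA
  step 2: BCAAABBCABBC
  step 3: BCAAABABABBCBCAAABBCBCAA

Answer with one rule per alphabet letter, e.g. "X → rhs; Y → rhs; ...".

  step 2 ⇒ step 3: BCAAABBCABBC ⇒ BC·AA·AB·AB·AB·BC·BC·AA·AB·BC·BC·AA
    A ↦ AB
    B ↦ BC
    C ↦ AA

A->AB, B->BC, C->AA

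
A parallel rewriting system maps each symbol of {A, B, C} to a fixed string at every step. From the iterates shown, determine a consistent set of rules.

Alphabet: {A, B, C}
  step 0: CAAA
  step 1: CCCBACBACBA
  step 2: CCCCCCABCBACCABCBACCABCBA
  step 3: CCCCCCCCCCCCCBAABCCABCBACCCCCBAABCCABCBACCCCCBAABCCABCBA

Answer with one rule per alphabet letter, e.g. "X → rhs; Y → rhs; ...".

  step 2 ⇒ step 3: CCCCCCABCBACCABCBACCABCBA ⇒ CC·CC·CC·CC·CC·CC·CBA·AB·CC·AB·CBA·CC·CC·CBA·AB·CC·AB·CBA·CC·CC·CBA·AB·CC·AB·CBA
    A ↦ CBA
    B ↦ AB
    C ↦ CC

A->CBA, B->AB, C->CC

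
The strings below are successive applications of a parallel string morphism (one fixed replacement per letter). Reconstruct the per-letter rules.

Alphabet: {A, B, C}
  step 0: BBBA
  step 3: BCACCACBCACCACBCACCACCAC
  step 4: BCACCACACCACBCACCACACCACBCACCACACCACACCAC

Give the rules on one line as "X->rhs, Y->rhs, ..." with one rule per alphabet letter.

  step 3 ⇒ step 4: BCACCACBCACCACBCACCACCAC ⇒ BC·AC·C·AC·AC·C·AC·BC·AC·C·AC·AC·C·AC·BC·AC·C·AC·AC·C·AC·AC·C·AC
    A ↦ C
    B ↦ BC
    C ↦ AC

A->C, B->BC, C->AC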